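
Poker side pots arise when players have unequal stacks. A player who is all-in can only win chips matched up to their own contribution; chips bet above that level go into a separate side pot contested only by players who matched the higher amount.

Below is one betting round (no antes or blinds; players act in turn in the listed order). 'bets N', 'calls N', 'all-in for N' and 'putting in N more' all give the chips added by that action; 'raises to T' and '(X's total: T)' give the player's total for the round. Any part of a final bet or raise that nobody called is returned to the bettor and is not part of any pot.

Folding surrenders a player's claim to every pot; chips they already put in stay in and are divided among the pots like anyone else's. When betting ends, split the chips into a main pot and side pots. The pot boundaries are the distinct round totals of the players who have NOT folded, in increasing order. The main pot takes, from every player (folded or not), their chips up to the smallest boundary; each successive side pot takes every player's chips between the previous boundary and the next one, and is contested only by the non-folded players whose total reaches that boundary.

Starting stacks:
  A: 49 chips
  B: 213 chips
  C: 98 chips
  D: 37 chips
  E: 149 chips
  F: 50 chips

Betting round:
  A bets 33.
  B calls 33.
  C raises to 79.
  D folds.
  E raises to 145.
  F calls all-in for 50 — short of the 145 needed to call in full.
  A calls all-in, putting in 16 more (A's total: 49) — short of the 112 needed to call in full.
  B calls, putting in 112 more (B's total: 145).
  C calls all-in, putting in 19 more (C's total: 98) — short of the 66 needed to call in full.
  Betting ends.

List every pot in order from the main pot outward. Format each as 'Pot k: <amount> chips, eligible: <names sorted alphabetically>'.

Contributions: A=49, B=145, C=98, E=145, F=50
Folded: D
Pot levels (distinct totals of non-folded players): 49, 50, 98, 145
Layer 1-49: 49 each from A, B, C, E, F = 49*5 = 245 chips; eligible A, B, C, E, F
Layer 50-50: 1 each from B, C, E, F = 1*4 = 4 chips; eligible B, C, E, F
Layer 51-98: 48 each from B, C, E = 48*3 = 144 chips; eligible B, C, E
Layer 99-145: 47 each from B, E = 47*2 = 94 chips; eligible B, E

Pot 1: 245 chips, eligible: A, B, C, E, F
Pot 2: 4 chips, eligible: B, C, E, F
Pot 3: 144 chips, eligible: B, C, E
Pot 4: 94 chips, eligible: B, E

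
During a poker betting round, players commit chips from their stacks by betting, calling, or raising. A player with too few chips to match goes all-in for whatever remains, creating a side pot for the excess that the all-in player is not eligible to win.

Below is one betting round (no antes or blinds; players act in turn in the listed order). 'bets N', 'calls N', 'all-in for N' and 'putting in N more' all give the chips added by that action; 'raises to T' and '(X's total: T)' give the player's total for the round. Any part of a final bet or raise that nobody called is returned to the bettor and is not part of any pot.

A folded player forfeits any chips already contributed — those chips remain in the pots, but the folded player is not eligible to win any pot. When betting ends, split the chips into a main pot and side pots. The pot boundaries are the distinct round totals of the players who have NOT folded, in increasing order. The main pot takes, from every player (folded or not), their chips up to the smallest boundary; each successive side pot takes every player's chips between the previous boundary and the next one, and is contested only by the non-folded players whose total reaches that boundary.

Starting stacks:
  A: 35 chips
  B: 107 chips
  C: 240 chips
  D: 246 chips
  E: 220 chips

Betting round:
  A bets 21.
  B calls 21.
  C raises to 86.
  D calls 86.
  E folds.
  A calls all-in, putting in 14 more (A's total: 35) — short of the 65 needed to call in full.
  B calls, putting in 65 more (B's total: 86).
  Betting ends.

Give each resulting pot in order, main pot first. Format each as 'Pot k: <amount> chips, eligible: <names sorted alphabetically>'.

Pot 1: 140 chips, eligible: A, B, C, D
Pot 2: 153 chips, eligible: B, C, D

Derivation:
Contributions: A=35, B=86, C=86, D=86
Folded: E
Pot levels (distinct totals of non-folded players): 35, 86
Layer 1-35: 35 each from A, B, C, D = 35*4 = 140 chips; eligible A, B, C, D
Layer 36-86: 51 each from B, C, D = 51*3 = 153 chips; eligible B, C, D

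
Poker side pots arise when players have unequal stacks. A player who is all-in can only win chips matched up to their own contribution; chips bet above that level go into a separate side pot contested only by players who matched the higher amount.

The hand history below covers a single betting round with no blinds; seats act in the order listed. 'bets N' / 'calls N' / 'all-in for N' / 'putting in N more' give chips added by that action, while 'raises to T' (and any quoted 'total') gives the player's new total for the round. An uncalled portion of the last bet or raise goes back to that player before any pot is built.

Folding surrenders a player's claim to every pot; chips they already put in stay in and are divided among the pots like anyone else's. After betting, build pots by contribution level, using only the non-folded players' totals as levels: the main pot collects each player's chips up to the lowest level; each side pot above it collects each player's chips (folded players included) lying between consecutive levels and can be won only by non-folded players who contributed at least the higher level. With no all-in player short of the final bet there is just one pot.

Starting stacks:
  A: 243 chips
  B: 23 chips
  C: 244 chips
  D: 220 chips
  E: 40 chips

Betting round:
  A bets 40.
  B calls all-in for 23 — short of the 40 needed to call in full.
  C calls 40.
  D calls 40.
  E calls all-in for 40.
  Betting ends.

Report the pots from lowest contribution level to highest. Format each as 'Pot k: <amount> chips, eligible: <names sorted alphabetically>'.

Contributions: A=40, B=23, C=40, D=40, E=40
Pot levels (distinct totals of non-folded players): 23, 40
Layer 1-23: 23 each from A, B, C, D, E = 23*5 = 115 chips; eligible A, B, C, D, E
Layer 24-40: 17 each from A, C, D, E = 17*4 = 68 chips; eligible A, C, D, E

Pot 1: 115 chips, eligible: A, B, C, D, E
Pot 2: 68 chips, eligible: A, C, D, E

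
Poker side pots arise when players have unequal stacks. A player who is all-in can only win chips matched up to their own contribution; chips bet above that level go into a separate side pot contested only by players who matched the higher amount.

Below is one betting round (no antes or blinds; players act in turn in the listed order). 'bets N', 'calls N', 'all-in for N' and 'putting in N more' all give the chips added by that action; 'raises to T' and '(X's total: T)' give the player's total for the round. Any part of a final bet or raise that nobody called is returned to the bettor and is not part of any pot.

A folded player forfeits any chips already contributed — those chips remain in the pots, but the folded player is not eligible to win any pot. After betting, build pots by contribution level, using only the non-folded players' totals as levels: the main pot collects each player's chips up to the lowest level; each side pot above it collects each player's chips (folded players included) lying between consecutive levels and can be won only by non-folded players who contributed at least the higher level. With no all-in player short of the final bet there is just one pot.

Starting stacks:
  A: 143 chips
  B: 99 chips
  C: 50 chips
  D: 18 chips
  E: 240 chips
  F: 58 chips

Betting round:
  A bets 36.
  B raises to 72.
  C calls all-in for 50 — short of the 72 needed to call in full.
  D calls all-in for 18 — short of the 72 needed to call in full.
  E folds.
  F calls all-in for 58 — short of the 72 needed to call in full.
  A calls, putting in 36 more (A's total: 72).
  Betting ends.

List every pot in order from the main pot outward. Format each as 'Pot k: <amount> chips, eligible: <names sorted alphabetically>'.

Pot 1: 90 chips, eligible: A, B, C, D, F
Pot 2: 128 chips, eligible: A, B, C, F
Pot 3: 24 chips, eligible: A, B, F
Pot 4: 28 chips, eligible: A, B

Derivation:
Contributions: A=72, B=72, C=50, D=18, F=58
Folded: E
Pot levels (distinct totals of non-folded players): 18, 50, 58, 72
Layer 1-18: 18 each from A, B, C, D, F = 18*5 = 90 chips; eligible A, B, C, D, F
Layer 19-50: 32 each from A, B, C, F = 32*4 = 128 chips; eligible A, B, C, F
Layer 51-58: 8 each from A, B, F = 8*3 = 24 chips; eligible A, B, F
Layer 59-72: 14 each from A, B = 14*2 = 28 chips; eligible A, B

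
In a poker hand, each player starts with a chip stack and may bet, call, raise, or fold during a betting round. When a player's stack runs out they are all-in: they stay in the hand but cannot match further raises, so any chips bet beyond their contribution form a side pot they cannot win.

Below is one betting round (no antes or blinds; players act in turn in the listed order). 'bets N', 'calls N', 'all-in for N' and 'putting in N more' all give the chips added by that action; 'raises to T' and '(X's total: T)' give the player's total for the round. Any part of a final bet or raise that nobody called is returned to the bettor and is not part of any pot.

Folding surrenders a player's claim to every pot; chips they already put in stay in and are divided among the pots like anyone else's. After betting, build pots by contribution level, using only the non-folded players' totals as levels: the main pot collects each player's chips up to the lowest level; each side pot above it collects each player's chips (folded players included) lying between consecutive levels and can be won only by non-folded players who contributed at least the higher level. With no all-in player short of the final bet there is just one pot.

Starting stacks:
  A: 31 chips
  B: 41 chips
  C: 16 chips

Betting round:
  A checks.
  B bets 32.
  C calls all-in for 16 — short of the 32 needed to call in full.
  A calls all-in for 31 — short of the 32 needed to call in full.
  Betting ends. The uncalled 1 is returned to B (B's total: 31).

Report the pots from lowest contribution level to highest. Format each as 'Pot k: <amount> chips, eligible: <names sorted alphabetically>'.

Contributions (after 1 returned to B): A=31, B=31, C=16
Pot levels (distinct totals of non-folded players): 16, 31
Layer 1-16: 16 each from A, B, C = 16*3 = 48 chips; eligible A, B, C
Layer 17-31: 15 each from A, B = 15*2 = 30 chips; eligible A, B

Pot 1: 48 chips, eligible: A, B, C
Pot 2: 30 chips, eligible: A, B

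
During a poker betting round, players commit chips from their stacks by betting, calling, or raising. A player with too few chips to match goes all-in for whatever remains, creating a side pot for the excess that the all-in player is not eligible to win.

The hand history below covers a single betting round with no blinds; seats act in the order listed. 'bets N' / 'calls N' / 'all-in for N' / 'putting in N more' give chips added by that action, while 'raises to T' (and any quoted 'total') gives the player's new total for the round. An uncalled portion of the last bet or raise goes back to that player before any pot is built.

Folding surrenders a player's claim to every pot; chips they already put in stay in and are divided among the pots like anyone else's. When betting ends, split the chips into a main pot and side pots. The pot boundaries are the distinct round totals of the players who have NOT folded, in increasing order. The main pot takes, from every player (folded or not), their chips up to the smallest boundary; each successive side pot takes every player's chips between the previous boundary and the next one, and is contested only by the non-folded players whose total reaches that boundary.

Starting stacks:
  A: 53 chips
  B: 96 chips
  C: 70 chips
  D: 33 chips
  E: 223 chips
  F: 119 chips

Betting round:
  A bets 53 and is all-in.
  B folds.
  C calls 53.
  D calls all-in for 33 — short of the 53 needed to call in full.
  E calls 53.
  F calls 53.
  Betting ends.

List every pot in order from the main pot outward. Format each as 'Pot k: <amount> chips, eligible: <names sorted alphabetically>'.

Pot 1: 165 chips, eligible: A, C, D, E, F
Pot 2: 80 chips, eligible: A, C, E, F

Derivation:
Contributions: A=53, C=53, D=33, E=53, F=53
Folded: B
Pot levels (distinct totals of non-folded players): 33, 53
Layer 1-33: 33 each from A, C, D, E, F = 33*5 = 165 chips; eligible A, C, D, E, F
Layer 34-53: 20 each from A, C, E, F = 20*4 = 80 chips; eligible A, C, E, F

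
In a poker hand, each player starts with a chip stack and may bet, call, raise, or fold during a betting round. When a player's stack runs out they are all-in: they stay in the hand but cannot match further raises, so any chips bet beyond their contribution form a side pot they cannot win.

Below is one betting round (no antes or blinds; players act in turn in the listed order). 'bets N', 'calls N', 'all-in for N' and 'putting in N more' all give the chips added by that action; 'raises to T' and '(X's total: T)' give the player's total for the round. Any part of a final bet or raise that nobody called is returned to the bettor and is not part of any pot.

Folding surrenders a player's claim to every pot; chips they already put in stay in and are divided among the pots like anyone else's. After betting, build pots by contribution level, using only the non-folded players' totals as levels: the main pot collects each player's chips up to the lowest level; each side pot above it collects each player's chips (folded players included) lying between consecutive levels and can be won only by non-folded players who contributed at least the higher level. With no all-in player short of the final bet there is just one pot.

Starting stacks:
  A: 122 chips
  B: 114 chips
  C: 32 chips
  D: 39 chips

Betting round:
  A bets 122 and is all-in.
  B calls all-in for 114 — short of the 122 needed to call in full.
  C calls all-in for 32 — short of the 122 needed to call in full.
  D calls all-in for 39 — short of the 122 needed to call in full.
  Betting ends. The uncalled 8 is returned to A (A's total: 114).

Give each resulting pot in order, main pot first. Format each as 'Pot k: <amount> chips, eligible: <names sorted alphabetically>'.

Contributions (after 8 returned to A): A=114, B=114, C=32, D=39
Pot levels (distinct totals of non-folded players): 32, 39, 114
Layer 1-32: 32 each from A, B, C, D = 32*4 = 128 chips; eligible A, B, C, D
Layer 33-39: 7 each from A, B, D = 7*3 = 21 chips; eligible A, B, D
Layer 40-114: 75 each from A, B = 75*2 = 150 chips; eligible A, B

Pot 1: 128 chips, eligible: A, B, C, D
Pot 2: 21 chips, eligible: A, B, D
Pot 3: 150 chips, eligible: A, B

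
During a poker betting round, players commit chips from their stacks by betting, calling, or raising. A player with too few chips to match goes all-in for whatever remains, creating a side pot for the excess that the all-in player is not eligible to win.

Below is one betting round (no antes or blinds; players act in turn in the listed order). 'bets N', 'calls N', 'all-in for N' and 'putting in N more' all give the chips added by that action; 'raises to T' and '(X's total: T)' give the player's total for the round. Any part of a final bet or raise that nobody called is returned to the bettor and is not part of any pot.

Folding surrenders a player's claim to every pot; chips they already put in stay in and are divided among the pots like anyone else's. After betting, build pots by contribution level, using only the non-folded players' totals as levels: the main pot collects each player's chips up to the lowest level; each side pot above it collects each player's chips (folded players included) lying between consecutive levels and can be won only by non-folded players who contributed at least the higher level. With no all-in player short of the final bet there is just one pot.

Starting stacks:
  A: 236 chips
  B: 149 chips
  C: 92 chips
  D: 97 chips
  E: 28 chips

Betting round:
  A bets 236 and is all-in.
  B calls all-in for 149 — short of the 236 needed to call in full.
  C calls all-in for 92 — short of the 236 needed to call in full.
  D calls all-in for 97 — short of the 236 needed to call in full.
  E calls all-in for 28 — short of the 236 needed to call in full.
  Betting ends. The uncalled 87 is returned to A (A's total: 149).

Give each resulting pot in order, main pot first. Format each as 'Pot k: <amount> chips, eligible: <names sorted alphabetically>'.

Contributions (after 87 returned to A): A=149, B=149, C=92, D=97, E=28
Pot levels (distinct totals of non-folded players): 28, 92, 97, 149
Layer 1-28: 28 each from A, B, C, D, E = 28*5 = 140 chips; eligible A, B, C, D, E
Layer 29-92: 64 each from A, B, C, D = 64*4 = 256 chips; eligible A, B, C, D
Layer 93-97: 5 each from A, B, D = 5*3 = 15 chips; eligible A, B, D
Layer 98-149: 52 each from A, B = 52*2 = 104 chips; eligible A, B

Pot 1: 140 chips, eligible: A, B, C, D, E
Pot 2: 256 chips, eligible: A, B, C, D
Pot 3: 15 chips, eligible: A, B, D
Pot 4: 104 chips, eligible: A, B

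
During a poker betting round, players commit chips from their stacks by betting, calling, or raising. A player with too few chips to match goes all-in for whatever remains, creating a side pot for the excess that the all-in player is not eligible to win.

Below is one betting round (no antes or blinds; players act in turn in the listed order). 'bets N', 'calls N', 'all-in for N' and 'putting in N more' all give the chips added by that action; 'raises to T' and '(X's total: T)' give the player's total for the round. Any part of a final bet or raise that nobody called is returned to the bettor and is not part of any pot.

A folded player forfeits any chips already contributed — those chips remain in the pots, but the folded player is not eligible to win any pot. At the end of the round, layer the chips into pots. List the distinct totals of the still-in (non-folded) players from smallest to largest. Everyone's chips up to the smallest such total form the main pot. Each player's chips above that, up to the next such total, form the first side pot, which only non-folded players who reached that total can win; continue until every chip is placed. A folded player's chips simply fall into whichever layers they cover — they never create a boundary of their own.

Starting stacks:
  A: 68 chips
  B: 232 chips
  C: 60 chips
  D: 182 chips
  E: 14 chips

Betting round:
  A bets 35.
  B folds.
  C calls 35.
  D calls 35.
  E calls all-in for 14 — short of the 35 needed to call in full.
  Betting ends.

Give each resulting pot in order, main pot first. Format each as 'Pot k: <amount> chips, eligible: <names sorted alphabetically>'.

Contributions: A=35, C=35, D=35, E=14
Folded: B
Pot levels (distinct totals of non-folded players): 14, 35
Layer 1-14: 14 each from A, C, D, E = 14*4 = 56 chips; eligible A, C, D, E
Layer 15-35: 21 each from A, C, D = 21*3 = 63 chips; eligible A, C, D

Pot 1: 56 chips, eligible: A, C, D, E
Pot 2: 63 chips, eligible: A, C, D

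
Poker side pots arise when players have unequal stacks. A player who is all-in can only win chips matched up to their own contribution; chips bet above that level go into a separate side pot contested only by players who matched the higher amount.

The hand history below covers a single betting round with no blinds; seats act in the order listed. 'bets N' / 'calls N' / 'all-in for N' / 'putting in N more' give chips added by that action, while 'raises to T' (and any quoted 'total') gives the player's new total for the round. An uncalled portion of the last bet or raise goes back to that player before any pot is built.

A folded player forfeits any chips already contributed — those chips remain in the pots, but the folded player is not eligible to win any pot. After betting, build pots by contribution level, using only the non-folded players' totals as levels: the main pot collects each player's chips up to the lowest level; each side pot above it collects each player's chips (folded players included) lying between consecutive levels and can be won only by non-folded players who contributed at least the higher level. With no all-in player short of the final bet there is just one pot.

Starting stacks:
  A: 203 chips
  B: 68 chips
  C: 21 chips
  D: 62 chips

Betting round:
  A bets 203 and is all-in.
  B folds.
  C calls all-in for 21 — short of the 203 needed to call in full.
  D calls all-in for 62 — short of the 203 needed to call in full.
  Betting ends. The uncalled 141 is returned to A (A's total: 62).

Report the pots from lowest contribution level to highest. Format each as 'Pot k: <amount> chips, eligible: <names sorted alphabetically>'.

Pot 1: 63 chips, eligible: A, C, D
Pot 2: 82 chips, eligible: A, D

Derivation:
Contributions (after 141 returned to A): A=62, C=21, D=62
Folded: B
Pot levels (distinct totals of non-folded players): 21, 62
Layer 1-21: 21 each from A, C, D = 21*3 = 63 chips; eligible A, C, D
Layer 22-62: 41 each from A, D = 41*2 = 82 chips; eligible A, D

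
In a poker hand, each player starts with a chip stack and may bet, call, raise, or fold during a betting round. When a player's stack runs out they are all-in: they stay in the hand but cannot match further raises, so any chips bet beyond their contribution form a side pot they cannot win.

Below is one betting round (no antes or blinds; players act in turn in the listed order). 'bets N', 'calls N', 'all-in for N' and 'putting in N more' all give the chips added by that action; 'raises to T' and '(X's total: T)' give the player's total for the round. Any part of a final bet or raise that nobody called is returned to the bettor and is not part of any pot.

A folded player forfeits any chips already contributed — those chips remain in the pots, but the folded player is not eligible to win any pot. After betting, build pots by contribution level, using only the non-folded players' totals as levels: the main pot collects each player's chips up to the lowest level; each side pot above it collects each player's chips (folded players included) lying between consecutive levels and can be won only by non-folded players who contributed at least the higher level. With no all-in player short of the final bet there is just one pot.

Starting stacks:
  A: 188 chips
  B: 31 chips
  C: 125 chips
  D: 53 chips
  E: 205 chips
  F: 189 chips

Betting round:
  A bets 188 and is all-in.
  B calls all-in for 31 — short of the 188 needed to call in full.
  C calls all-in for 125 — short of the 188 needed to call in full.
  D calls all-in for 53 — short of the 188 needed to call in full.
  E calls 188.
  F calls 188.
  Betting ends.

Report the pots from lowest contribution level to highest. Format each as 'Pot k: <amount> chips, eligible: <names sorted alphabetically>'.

Contributions: A=188, B=31, C=125, D=53, E=188, F=188
Pot levels (distinct totals of non-folded players): 31, 53, 125, 188
Layer 1-31: 31 each from A, B, C, D, E, F = 31*6 = 186 chips; eligible A, B, C, D, E, F
Layer 32-53: 22 each from A, C, D, E, F = 22*5 = 110 chips; eligible A, C, D, E, F
Layer 54-125: 72 each from A, C, E, F = 72*4 = 288 chips; eligible A, C, E, F
Layer 126-188: 63 each from A, E, F = 63*3 = 189 chips; eligible A, E, F

Pot 1: 186 chips, eligible: A, B, C, D, E, F
Pot 2: 110 chips, eligible: A, C, D, E, F
Pot 3: 288 chips, eligible: A, C, E, F
Pot 4: 189 chips, eligible: A, E, F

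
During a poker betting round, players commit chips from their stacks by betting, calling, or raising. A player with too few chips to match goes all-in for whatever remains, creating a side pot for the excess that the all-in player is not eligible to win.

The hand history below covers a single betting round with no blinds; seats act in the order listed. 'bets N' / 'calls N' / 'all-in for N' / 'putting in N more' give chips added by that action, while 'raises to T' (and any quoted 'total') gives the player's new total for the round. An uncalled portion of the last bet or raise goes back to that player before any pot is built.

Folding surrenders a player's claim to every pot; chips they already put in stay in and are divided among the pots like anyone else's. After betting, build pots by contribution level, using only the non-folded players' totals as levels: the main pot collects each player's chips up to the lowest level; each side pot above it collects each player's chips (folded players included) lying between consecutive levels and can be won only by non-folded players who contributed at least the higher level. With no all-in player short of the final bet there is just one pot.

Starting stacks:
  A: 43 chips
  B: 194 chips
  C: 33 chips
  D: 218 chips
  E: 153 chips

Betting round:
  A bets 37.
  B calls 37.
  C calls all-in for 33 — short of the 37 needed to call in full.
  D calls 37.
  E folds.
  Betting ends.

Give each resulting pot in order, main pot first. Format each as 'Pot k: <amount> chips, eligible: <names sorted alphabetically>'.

Pot 1: 132 chips, eligible: A, B, C, D
Pot 2: 12 chips, eligible: A, B, D

Derivation:
Contributions: A=37, B=37, C=33, D=37
Folded: E
Pot levels (distinct totals of non-folded players): 33, 37
Layer 1-33: 33 each from A, B, C, D = 33*4 = 132 chips; eligible A, B, C, D
Layer 34-37: 4 each from A, B, D = 4*3 = 12 chips; eligible A, B, D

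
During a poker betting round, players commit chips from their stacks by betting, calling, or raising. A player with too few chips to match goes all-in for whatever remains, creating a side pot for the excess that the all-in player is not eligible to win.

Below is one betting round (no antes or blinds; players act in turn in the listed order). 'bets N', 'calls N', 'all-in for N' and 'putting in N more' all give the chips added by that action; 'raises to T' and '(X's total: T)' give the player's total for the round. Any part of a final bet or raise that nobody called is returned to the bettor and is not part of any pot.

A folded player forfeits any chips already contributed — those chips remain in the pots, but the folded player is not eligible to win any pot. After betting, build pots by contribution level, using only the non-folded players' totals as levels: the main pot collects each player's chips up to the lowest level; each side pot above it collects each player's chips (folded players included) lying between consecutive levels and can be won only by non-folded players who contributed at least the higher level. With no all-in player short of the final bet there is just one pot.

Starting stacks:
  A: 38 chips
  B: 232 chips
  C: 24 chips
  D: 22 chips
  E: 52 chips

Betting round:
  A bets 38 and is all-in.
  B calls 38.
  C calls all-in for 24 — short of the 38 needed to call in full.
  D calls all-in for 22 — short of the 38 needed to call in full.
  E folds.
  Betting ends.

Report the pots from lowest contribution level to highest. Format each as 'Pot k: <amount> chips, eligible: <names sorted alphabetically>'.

Pot 1: 88 chips, eligible: A, B, C, D
Pot 2: 6 chips, eligible: A, B, C
Pot 3: 28 chips, eligible: A, B

Derivation:
Contributions: A=38, B=38, C=24, D=22
Folded: E
Pot levels (distinct totals of non-folded players): 22, 24, 38
Layer 1-22: 22 each from A, B, C, D = 22*4 = 88 chips; eligible A, B, C, D
Layer 23-24: 2 each from A, B, C = 2*3 = 6 chips; eligible A, B, C
Layer 25-38: 14 each from A, B = 14*2 = 28 chips; eligible A, B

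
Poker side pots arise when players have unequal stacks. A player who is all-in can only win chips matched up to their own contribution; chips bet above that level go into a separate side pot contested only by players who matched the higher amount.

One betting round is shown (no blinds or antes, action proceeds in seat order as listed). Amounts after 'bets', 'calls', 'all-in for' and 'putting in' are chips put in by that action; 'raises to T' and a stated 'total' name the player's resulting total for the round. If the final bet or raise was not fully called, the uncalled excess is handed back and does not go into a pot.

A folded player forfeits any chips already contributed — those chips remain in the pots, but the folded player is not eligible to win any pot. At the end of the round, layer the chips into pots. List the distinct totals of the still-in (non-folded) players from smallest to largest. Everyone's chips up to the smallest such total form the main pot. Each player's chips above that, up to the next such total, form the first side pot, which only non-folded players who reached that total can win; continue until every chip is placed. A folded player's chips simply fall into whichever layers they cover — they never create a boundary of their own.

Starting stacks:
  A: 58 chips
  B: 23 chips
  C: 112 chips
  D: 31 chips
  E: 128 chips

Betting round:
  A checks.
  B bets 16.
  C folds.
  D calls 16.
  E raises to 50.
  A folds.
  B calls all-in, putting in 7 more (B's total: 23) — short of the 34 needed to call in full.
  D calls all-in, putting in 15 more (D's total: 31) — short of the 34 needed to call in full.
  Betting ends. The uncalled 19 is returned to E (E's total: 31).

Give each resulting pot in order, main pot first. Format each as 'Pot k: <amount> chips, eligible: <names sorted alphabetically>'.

Contributions (after 19 returned to E): B=23, D=31, E=31
Folded: A, C
Pot levels (distinct totals of non-folded players): 23, 31
Layer 1-23: 23 each from B, D, E = 23*3 = 69 chips; eligible B, D, E
Layer 24-31: 8 each from D, E = 8*2 = 16 chips; eligible D, E

Pot 1: 69 chips, eligible: B, D, E
Pot 2: 16 chips, eligible: D, E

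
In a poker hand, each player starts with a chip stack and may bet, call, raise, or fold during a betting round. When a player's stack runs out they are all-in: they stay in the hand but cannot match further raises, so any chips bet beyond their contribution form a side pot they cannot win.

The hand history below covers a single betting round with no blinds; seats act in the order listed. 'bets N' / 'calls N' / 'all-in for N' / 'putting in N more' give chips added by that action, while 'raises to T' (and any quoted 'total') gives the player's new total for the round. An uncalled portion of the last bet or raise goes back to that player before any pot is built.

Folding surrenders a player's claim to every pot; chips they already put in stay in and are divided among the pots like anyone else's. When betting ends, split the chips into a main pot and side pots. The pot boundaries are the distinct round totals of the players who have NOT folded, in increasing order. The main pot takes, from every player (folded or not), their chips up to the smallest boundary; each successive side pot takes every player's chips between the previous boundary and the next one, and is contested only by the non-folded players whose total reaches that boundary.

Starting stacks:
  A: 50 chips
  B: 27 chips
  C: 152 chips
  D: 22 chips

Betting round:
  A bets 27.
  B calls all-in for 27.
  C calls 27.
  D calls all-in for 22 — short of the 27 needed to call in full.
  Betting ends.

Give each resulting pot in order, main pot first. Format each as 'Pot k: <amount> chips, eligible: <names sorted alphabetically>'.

Contributions: A=27, B=27, C=27, D=22
Pot levels (distinct totals of non-folded players): 22, 27
Layer 1-22: 22 each from A, B, C, D = 22*4 = 88 chips; eligible A, B, C, D
Layer 23-27: 5 each from A, B, C = 5*3 = 15 chips; eligible A, B, C

Pot 1: 88 chips, eligible: A, B, C, D
Pot 2: 15 chips, eligible: A, B, C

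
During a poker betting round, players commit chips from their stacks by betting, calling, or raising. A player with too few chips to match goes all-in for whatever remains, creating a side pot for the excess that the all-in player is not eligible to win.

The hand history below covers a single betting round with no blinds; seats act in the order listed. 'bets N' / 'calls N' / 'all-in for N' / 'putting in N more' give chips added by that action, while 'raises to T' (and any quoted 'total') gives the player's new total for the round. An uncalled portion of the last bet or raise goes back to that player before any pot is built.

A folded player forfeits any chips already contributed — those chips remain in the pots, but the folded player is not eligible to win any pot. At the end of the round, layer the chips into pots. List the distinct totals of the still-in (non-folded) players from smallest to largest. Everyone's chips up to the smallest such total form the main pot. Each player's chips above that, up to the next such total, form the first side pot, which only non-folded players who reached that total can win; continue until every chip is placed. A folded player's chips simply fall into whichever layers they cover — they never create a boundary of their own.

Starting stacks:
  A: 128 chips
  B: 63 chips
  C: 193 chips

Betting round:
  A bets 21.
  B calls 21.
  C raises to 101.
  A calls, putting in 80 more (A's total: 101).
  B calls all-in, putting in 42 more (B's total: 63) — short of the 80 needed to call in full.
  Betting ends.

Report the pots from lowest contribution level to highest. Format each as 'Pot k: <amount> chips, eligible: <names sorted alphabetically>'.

Pot 1: 189 chips, eligible: A, B, C
Pot 2: 76 chips, eligible: A, C

Derivation:
Contributions: A=101, B=63, C=101
Pot levels (distinct totals of non-folded players): 63, 101
Layer 1-63: 63 each from A, B, C = 63*3 = 189 chips; eligible A, B, C
Layer 64-101: 38 each from A, C = 38*2 = 76 chips; eligible A, C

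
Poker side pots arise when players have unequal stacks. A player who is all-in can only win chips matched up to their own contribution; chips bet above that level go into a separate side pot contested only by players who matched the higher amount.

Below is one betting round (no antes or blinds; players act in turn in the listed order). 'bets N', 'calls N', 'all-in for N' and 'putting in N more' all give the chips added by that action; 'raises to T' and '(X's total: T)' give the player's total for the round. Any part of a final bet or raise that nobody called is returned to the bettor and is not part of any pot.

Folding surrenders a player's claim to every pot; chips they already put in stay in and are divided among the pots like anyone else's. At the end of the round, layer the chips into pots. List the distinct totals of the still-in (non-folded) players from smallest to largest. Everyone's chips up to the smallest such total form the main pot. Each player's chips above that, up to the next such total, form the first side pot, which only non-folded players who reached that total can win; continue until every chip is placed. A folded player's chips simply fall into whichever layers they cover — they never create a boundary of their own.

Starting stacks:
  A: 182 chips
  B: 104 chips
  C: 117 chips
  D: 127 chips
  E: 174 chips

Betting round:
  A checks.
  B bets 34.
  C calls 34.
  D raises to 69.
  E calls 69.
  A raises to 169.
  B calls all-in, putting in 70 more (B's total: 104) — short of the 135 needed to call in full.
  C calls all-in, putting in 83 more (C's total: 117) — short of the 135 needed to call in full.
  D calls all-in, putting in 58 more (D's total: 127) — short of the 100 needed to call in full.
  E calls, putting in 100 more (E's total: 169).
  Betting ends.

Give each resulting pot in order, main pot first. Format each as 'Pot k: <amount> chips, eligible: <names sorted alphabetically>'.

Contributions: A=169, B=104, C=117, D=127, E=169
Pot levels (distinct totals of non-folded players): 104, 117, 127, 169
Layer 1-104: 104 each from A, B, C, D, E = 104*5 = 520 chips; eligible A, B, C, D, E
Layer 105-117: 13 each from A, C, D, E = 13*4 = 52 chips; eligible A, C, D, E
Layer 118-127: 10 each from A, D, E = 10*3 = 30 chips; eligible A, D, E
Layer 128-169: 42 each from A, E = 42*2 = 84 chips; eligible A, E

Pot 1: 520 chips, eligible: A, B, C, D, E
Pot 2: 52 chips, eligible: A, C, D, E
Pot 3: 30 chips, eligible: A, D, E
Pot 4: 84 chips, eligible: A, E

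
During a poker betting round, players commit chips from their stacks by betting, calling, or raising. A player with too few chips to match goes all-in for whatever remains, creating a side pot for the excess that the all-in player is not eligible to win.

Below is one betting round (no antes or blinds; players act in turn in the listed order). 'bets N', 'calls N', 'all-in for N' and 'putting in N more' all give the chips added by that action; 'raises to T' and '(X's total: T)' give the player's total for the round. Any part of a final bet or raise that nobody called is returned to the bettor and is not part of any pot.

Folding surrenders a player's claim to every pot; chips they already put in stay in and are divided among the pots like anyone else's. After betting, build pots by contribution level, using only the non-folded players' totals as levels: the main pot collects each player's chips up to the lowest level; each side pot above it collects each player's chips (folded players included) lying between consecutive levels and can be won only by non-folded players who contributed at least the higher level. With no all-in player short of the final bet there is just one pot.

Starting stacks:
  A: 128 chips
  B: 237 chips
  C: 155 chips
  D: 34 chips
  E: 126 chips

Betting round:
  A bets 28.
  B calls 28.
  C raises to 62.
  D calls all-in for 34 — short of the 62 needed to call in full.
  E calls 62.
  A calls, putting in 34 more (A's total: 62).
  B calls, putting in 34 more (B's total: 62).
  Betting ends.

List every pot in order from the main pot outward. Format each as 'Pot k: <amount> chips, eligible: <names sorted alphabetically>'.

Pot 1: 170 chips, eligible: A, B, C, D, E
Pot 2: 112 chips, eligible: A, B, C, E

Derivation:
Contributions: A=62, B=62, C=62, D=34, E=62
Pot levels (distinct totals of non-folded players): 34, 62
Layer 1-34: 34 each from A, B, C, D, E = 34*5 = 170 chips; eligible A, B, C, D, E
Layer 35-62: 28 each from A, B, C, E = 28*4 = 112 chips; eligible A, B, C, E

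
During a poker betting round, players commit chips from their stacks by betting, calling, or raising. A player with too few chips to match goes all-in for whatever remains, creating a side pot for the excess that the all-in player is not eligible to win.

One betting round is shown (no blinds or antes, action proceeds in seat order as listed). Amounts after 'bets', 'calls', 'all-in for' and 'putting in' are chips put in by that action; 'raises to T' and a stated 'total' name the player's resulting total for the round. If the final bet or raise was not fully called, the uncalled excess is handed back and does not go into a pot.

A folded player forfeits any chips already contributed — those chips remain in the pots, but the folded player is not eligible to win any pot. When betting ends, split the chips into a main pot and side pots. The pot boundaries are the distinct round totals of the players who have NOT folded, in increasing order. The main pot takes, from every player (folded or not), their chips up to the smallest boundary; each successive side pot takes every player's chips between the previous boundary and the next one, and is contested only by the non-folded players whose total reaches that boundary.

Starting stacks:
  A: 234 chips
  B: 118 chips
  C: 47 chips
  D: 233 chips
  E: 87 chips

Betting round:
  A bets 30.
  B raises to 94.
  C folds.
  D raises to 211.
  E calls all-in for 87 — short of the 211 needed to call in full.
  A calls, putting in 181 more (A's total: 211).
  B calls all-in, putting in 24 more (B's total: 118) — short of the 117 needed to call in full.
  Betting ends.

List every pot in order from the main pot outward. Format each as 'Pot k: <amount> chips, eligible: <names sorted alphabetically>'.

Pot 1: 348 chips, eligible: A, B, D, E
Pot 2: 93 chips, eligible: A, B, D
Pot 3: 186 chips, eligible: A, D

Derivation:
Contributions: A=211, B=118, D=211, E=87
Folded: C
Pot levels (distinct totals of non-folded players): 87, 118, 211
Layer 1-87: 87 each from A, B, D, E = 87*4 = 348 chips; eligible A, B, D, E
Layer 88-118: 31 each from A, B, D = 31*3 = 93 chips; eligible A, B, D
Layer 119-211: 93 each from A, D = 93*2 = 186 chips; eligible A, D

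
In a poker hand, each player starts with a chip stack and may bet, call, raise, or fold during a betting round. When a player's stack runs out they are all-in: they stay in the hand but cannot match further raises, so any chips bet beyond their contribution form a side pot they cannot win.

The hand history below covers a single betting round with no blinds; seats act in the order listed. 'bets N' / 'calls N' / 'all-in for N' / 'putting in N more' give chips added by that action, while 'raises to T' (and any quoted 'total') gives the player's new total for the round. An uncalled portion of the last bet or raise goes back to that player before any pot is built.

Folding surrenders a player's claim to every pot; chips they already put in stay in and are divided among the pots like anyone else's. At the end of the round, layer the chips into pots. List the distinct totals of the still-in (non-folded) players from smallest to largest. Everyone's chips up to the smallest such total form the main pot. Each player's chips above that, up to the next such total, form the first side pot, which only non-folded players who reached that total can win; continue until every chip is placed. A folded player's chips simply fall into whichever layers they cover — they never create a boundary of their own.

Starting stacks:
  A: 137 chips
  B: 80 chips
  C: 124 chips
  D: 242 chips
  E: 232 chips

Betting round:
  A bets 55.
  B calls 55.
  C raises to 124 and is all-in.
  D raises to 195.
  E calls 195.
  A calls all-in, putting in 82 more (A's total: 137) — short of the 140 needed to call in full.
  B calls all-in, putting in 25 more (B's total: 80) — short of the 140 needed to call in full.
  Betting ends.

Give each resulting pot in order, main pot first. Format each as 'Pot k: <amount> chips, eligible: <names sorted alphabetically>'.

Pot 1: 400 chips, eligible: A, B, C, D, E
Pot 2: 176 chips, eligible: A, C, D, E
Pot 3: 39 chips, eligible: A, D, E
Pot 4: 116 chips, eligible: D, E

Derivation:
Contributions: A=137, B=80, C=124, D=195, E=195
Pot levels (distinct totals of non-folded players): 80, 124, 137, 195
Layer 1-80: 80 each from A, B, C, D, E = 80*5 = 400 chips; eligible A, B, C, D, E
Layer 81-124: 44 each from A, C, D, E = 44*4 = 176 chips; eligible A, C, D, E
Layer 125-137: 13 each from A, D, E = 13*3 = 39 chips; eligible A, D, E
Layer 138-195: 58 each from D, E = 58*2 = 116 chips; eligible D, E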